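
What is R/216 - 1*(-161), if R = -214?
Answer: 17281/108 ≈ 160.01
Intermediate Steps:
R/216 - 1*(-161) = -214/216 - 1*(-161) = -214*1/216 + 161 = -107/108 + 161 = 17281/108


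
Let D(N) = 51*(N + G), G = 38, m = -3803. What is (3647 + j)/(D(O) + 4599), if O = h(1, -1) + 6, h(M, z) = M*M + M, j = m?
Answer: -52/2315 ≈ -0.022462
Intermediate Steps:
j = -3803
h(M, z) = M + M**2 (h(M, z) = M**2 + M = M + M**2)
O = 8 (O = 1*(1 + 1) + 6 = 1*2 + 6 = 2 + 6 = 8)
D(N) = 1938 + 51*N (D(N) = 51*(N + 38) = 51*(38 + N) = 1938 + 51*N)
(3647 + j)/(D(O) + 4599) = (3647 - 3803)/((1938 + 51*8) + 4599) = -156/((1938 + 408) + 4599) = -156/(2346 + 4599) = -156/6945 = -156*1/6945 = -52/2315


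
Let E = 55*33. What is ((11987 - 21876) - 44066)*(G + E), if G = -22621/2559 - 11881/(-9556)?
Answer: -794899077962055/8151268 ≈ -9.7518e+7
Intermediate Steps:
G = -185762797/24453804 (G = -22621*1/2559 - 11881*(-1/9556) = -22621/2559 + 11881/9556 = -185762797/24453804 ≈ -7.5965)
E = 1815
((11987 - 21876) - 44066)*(G + E) = ((11987 - 21876) - 44066)*(-185762797/24453804 + 1815) = (-9889 - 44066)*(44197891463/24453804) = -53955*44197891463/24453804 = -794899077962055/8151268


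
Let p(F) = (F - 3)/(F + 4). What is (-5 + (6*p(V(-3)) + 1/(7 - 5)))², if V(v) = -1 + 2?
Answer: 4761/100 ≈ 47.610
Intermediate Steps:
V(v) = 1
p(F) = (-3 + F)/(4 + F)
(-5 + (6*p(V(-3)) + 1/(7 - 5)))² = (-5 + (6*((-3 + 1)/(4 + 1)) + 1/(7 - 5)))² = (-5 + (6*(-2/5) + 1/2))² = (-5 + (6*((⅕)*(-2)) + ½))² = (-5 + (6*(-⅖) + ½))² = (-5 + (-12/5 + ½))² = (-5 - 19/10)² = (-69/10)² = 4761/100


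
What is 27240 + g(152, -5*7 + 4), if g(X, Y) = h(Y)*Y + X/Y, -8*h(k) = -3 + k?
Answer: 3360815/124 ≈ 27103.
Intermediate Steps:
h(k) = 3/8 - k/8 (h(k) = -(-3 + k)/8 = 3/8 - k/8)
g(X, Y) = X/Y + Y*(3/8 - Y/8) (g(X, Y) = (3/8 - Y/8)*Y + X/Y = Y*(3/8 - Y/8) + X/Y = X/Y + Y*(3/8 - Y/8))
27240 + g(152, -5*7 + 4) = 27240 + (152 + (-5*7 + 4)²*(3 - (-5*7 + 4))/8)/(-5*7 + 4) = 27240 + (152 + (-35 + 4)²*(3 - (-35 + 4))/8)/(-35 + 4) = 27240 + (152 + (⅛)*(-31)²*(3 - 1*(-31)))/(-31) = 27240 - (152 + (⅛)*961*(3 + 31))/31 = 27240 - (152 + (⅛)*961*34)/31 = 27240 - (152 + 16337/4)/31 = 27240 - 1/31*16945/4 = 27240 - 16945/124 = 3360815/124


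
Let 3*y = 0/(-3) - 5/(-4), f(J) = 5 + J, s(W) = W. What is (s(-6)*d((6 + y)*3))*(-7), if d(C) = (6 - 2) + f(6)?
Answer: 630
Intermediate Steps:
y = 5/12 (y = (0/(-3) - 5/(-4))/3 = (0*(-⅓) - 5*(-¼))/3 = (0 + 5/4)/3 = (⅓)*(5/4) = 5/12 ≈ 0.41667)
d(C) = 15 (d(C) = (6 - 2) + (5 + 6) = 4 + 11 = 15)
(s(-6)*d((6 + y)*3))*(-7) = -6*15*(-7) = -90*(-7) = 630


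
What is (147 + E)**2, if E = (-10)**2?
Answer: 61009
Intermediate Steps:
E = 100
(147 + E)**2 = (147 + 100)**2 = 247**2 = 61009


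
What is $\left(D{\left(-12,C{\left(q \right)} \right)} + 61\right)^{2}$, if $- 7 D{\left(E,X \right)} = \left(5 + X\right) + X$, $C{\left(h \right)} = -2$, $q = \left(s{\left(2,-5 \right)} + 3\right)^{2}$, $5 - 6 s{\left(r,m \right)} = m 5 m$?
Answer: $\frac{181476}{49} \approx 3703.6$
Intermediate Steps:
$s{\left(r,m \right)} = \frac{5}{6} - \frac{5 m^{2}}{6}$ ($s{\left(r,m \right)} = \frac{5}{6} - \frac{m 5 m}{6} = \frac{5}{6} - \frac{5 m m}{6} = \frac{5}{6} - \frac{5 m^{2}}{6}$)
$q = 289$ ($q = \left(\left(\frac{5}{6} - \frac{5 \left(-5\right)^{2}}{6}\right) + 3\right)^{2} = \left(\left(\frac{5}{6} - \frac{125}{6}\right) + 3\right)^{2} = \left(-20 + 3\right)^{2} = \left(-17\right)^{2} = 289$)
$D{\left(E,X \right)} = - \frac{5}{7} - \frac{2 X}{7}$ ($D{\left(E,X \right)} = - \frac{\left(5 + X\right) + X}{7} = - \frac{5 + 2 X}{7} = - \frac{5}{7} - \frac{2 X}{7}$)
$\left(D{\left(-12,C{\left(q \right)} \right)} + 61\right)^{2} = \left(\left(- \frac{5}{7} - - \frac{4}{7}\right) + 61\right)^{2} = \left(\left(- \frac{5}{7} + \frac{4}{7}\right) + 61\right)^{2} = \left(- \frac{1}{7} + 61\right)^{2} = \left(\frac{426}{7}\right)^{2} = \frac{181476}{49}$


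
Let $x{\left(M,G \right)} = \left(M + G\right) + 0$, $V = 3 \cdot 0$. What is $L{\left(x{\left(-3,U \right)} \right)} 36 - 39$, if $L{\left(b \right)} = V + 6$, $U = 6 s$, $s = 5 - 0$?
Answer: $177$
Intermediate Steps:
$s = 5$ ($s = 5 + 0 = 5$)
$V = 0$
$U = 30$ ($U = 6 \cdot 5 = 30$)
$x{\left(M,G \right)} = G + M$ ($x{\left(M,G \right)} = \left(G + M\right) + 0 = G + M$)
$L{\left(b \right)} = 6$ ($L{\left(b \right)} = 0 + 6 = 6$)
$L{\left(x{\left(-3,U \right)} \right)} 36 - 39 = 6 \cdot 36 - 39 = 216 - 39 = 177$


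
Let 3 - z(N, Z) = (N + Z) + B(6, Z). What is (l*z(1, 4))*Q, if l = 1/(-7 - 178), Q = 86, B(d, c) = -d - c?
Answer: -688/185 ≈ -3.7189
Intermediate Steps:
B(d, c) = -c - d
z(N, Z) = 9 - N (z(N, Z) = 3 - ((N + Z) + (-Z - 1*6)) = 3 - ((N + Z) + (-Z - 6)) = 3 - ((N + Z) + (-6 - Z)) = 3 - (-6 + N) = 3 + (6 - N) = 9 - N)
l = -1/185 (l = 1/(-185) = -1/185 ≈ -0.0054054)
(l*z(1, 4))*Q = -(9 - 1*1)/185*86 = -(9 - 1)/185*86 = -1/185*8*86 = -8/185*86 = -688/185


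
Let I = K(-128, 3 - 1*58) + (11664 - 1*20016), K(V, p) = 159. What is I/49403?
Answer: -8193/49403 ≈ -0.16584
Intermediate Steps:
I = -8193 (I = 159 + (11664 - 1*20016) = 159 + (11664 - 20016) = 159 - 8352 = -8193)
I/49403 = -8193/49403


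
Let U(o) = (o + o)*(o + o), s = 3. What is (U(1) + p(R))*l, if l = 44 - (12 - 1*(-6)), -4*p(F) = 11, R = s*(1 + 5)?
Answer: 65/2 ≈ 32.500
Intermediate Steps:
U(o) = 4*o**2 (U(o) = (2*o)*(2*o) = 4*o**2)
R = 18 (R = 3*(1 + 5) = 3*6 = 18)
p(F) = -11/4 (p(F) = -1/4*11 = -11/4)
l = 26 (l = 44 - (12 + 6) = 44 - 1*18 = 44 - 18 = 26)
(U(1) + p(R))*l = (4*1**2 - 11/4)*26 = (4*1 - 11/4)*26 = (4 - 11/4)*26 = (5/4)*26 = 65/2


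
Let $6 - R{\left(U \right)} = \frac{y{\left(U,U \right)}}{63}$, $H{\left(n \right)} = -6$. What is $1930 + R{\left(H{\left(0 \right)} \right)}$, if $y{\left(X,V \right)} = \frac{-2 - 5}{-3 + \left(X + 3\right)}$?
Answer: $\frac{104543}{54} \approx 1936.0$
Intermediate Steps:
$y{\left(X,V \right)} = - \frac{7}{X}$ ($y{\left(X,V \right)} = - \frac{7}{-3 + \left(3 + X\right)} = - \frac{7}{X}$)
$R{\left(U \right)} = 6 + \frac{1}{9 U}$ ($R{\left(U \right)} = 6 - \frac{\left(-7\right) \frac{1}{U}}{63} = 6 - - \frac{7}{U} \frac{1}{63} = 6 - - \frac{1}{9 U} = 6 + \frac{1}{9 U}$)
$1930 + R{\left(H{\left(0 \right)} \right)} = 1930 + \left(6 + \frac{1}{9 \left(-6\right)}\right) = 1930 + \left(6 + \frac{1}{9} \left(- \frac{1}{6}\right)\right) = 1930 + \left(6 - \frac{1}{54}\right) = 1930 + \frac{323}{54} = \frac{104543}{54}$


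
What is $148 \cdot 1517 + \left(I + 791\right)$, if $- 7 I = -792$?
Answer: $\frac{1577941}{7} \approx 2.2542 \cdot 10^{5}$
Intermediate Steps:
$I = \frac{792}{7}$ ($I = \left(- \frac{1}{7}\right) \left(-792\right) = \frac{792}{7} \approx 113.14$)
$148 \cdot 1517 + \left(I + 791\right) = 148 \cdot 1517 + \left(\frac{792}{7} + 791\right) = 224516 + \frac{6329}{7} = \frac{1577941}{7}$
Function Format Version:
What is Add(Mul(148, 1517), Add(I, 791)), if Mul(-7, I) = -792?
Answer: Rational(1577941, 7) ≈ 2.2542e+5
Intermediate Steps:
I = Rational(792, 7) (I = Mul(Rational(-1, 7), -792) = Rational(792, 7) ≈ 113.14)
Add(Mul(148, 1517), Add(I, 791)) = Add(Mul(148, 1517), Add(Rational(792, 7), 791)) = Add(224516, Rational(6329, 7)) = Rational(1577941, 7)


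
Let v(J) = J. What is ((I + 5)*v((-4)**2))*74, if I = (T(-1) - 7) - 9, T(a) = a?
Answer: -14208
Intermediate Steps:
I = -17 (I = (-1 - 7) - 9 = -8 - 9 = -17)
((I + 5)*v((-4)**2))*74 = ((-17 + 5)*(-4)**2)*74 = -12*16*74 = -192*74 = -14208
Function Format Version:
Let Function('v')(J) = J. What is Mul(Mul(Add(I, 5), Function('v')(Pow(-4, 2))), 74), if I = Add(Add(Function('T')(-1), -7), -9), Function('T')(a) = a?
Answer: -14208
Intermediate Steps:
I = -17 (I = Add(Add(-1, -7), -9) = Add(-8, -9) = -17)
Mul(Mul(Add(I, 5), Function('v')(Pow(-4, 2))), 74) = Mul(Mul(Add(-17, 5), Pow(-4, 2)), 74) = Mul(Mul(-12, 16), 74) = Mul(-192, 74) = -14208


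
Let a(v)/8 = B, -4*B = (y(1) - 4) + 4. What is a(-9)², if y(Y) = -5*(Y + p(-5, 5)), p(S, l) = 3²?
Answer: 10000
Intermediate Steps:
p(S, l) = 9
y(Y) = -45 - 5*Y (y(Y) = -5*(Y + 9) = -5*(9 + Y) = -45 - 5*Y)
B = 25/2 (B = -(((-45 - 5*1) - 4) + 4)/4 = -(((-45 - 5) - 4) + 4)/4 = -((-50 - 4) + 4)/4 = -(-54 + 4)/4 = -¼*(-50) = 25/2 ≈ 12.500)
a(v) = 100 (a(v) = 8*(25/2) = 100)
a(-9)² = 100² = 10000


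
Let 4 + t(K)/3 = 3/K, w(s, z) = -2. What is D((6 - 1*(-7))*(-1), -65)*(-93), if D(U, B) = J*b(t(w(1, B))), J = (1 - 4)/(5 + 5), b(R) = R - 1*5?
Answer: -11997/20 ≈ -599.85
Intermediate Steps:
t(K) = -12 + 9/K (t(K) = -12 + 3*(3/K) = -12 + 9/K)
b(R) = -5 + R (b(R) = R - 5 = -5 + R)
J = -3/10 ≈ -0.30000
D(U, B) = 129/20 (D(U, B) = -3*(-5 + (-12 + 9/(-2)))/10 = -3*(-5 + (-12 + 9*(-½)))/10 = -3*(-5 + (-12 - 9/2))/10 = -3*(-5 - 33/2)/10 = -3/10*(-43/2) = 129/20)
D((6 - 1*(-7))*(-1), -65)*(-93) = (129/20)*(-93) = -11997/20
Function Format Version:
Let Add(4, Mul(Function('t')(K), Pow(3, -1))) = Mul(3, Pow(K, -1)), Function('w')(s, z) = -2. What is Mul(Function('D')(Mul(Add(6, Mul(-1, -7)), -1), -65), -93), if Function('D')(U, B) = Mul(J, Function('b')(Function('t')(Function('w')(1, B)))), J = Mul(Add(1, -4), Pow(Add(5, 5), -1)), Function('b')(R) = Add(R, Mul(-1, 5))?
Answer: Rational(-11997, 20) ≈ -599.85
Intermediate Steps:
Function('t')(K) = Add(-12, Mul(9, Pow(K, -1))) (Function('t')(K) = Add(-12, Mul(3, Mul(3, Pow(K, -1)))) = Add(-12, Mul(9, Pow(K, -1))))
Function('b')(R) = Add(-5, R) (Function('b')(R) = Add(R, -5) = Add(-5, R))
J = Rational(-3, 10) (J = Mul(-3, Pow(10, -1)) = Mul(-3, Rational(1, 10)) = Rational(-3, 10) ≈ -0.30000)
Function('D')(U, B) = Rational(129, 20) (Function('D')(U, B) = Mul(Rational(-3, 10), Add(-5, Add(-12, Mul(9, Pow(-2, -1))))) = Mul(Rational(-3, 10), Add(-5, Add(-12, Mul(9, Rational(-1, 2))))) = Mul(Rational(-3, 10), Add(-5, Add(-12, Rational(-9, 2)))) = Mul(Rational(-3, 10), Add(-5, Rational(-33, 2))) = Mul(Rational(-3, 10), Rational(-43, 2)) = Rational(129, 20))
Mul(Function('D')(Mul(Add(6, Mul(-1, -7)), -1), -65), -93) = Mul(Rational(129, 20), -93) = Rational(-11997, 20)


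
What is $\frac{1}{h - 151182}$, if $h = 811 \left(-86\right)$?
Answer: $- \frac{1}{220928} \approx -4.5264 \cdot 10^{-6}$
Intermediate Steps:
$h = -69746$
$\frac{1}{h - 151182} = \frac{1}{-69746 - 151182} = \frac{1}{-220928} = - \frac{1}{220928}$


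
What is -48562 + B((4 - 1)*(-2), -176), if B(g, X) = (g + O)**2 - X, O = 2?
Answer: -48370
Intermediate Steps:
B(g, X) = (2 + g)**2 - X (B(g, X) = (g + 2)**2 - X = (2 + g)**2 - X)
-48562 + B((4 - 1)*(-2), -176) = -48562 + ((2 + (4 - 1)*(-2))**2 - 1*(-176)) = -48562 + ((2 + 3*(-2))**2 + 176) = -48562 + ((2 - 6)**2 + 176) = -48562 + ((-4)**2 + 176) = -48562 + (16 + 176) = -48562 + 192 = -48370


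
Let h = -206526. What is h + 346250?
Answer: 139724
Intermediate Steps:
h + 346250 = -206526 + 346250 = 139724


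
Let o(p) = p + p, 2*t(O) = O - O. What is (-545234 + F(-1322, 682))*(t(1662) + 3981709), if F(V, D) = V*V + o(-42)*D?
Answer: 4559701841858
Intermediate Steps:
t(O) = 0 (t(O) = (O - O)/2 = (½)*0 = 0)
o(p) = 2*p
F(V, D) = V² - 84*D (F(V, D) = V*V + (2*(-42))*D = V² - 84*D)
(-545234 + F(-1322, 682))*(t(1662) + 3981709) = (-545234 + ((-1322)² - 84*682))*(0 + 3981709) = (-545234 + (1747684 - 57288))*3981709 = (-545234 + 1690396)*3981709 = 1145162*3981709 = 4559701841858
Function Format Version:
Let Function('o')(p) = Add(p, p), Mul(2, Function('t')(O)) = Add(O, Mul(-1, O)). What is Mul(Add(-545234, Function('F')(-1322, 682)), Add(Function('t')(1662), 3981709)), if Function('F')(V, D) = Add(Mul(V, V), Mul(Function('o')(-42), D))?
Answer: 4559701841858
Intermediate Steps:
Function('t')(O) = 0 (Function('t')(O) = Mul(Rational(1, 2), Add(O, Mul(-1, O))) = Mul(Rational(1, 2), 0) = 0)
Function('o')(p) = Mul(2, p)
Function('F')(V, D) = Add(Pow(V, 2), Mul(-84, D)) (Function('F')(V, D) = Add(Mul(V, V), Mul(Mul(2, -42), D)) = Add(Pow(V, 2), Mul(-84, D)))
Mul(Add(-545234, Function('F')(-1322, 682)), Add(Function('t')(1662), 3981709)) = Mul(Add(-545234, Add(Pow(-1322, 2), Mul(-84, 682))), Add(0, 3981709)) = Mul(Add(-545234, Add(1747684, -57288)), 3981709) = Mul(Add(-545234, 1690396), 3981709) = Mul(1145162, 3981709) = 4559701841858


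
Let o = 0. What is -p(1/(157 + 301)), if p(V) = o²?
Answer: 0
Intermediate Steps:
p(V) = 0 (p(V) = 0² = 0)
-p(1/(157 + 301)) = -1*0 = 0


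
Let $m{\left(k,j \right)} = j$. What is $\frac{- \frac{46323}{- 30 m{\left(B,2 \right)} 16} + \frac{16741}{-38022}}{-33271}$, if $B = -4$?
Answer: $- \frac{290870291}{202404793920} \approx -0.0014371$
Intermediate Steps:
$\frac{- \frac{46323}{- 30 m{\left(B,2 \right)} 16} + \frac{16741}{-38022}}{-33271} = \frac{- \frac{46323}{\left(-30\right) 2 \cdot 16} + \frac{16741}{-38022}}{-33271} = \left(- \frac{46323}{\left(-60\right) 16} + 16741 \left(- \frac{1}{38022}\right)\right) \left(- \frac{1}{33271}\right) = \left(- \frac{46323}{-960} - \frac{16741}{38022}\right) \left(- \frac{1}{33271}\right) = \left(\left(-46323\right) \left(- \frac{1}{960}\right) - \frac{16741}{38022}\right) \left(- \frac{1}{33271}\right) = \left(\frac{15441}{320} - \frac{16741}{38022}\right) \left(- \frac{1}{33271}\right) = \frac{290870291}{6083520} \left(- \frac{1}{33271}\right) = - \frac{290870291}{202404793920}$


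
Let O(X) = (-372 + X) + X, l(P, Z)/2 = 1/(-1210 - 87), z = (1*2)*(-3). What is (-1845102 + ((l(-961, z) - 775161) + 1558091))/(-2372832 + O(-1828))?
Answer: 688818543/1541393710 ≈ 0.44688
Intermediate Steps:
z = -6 (z = 2*(-3) = -6)
l(P, Z) = -2/1297 (l(P, Z) = 2/(-1210 - 87) = 2/(-1297) = 2*(-1/1297) = -2/1297)
O(X) = -372 + 2*X
(-1845102 + ((l(-961, z) - 775161) + 1558091))/(-2372832 + O(-1828)) = (-1845102 + ((-2/1297 - 775161) + 1558091))/(-2372832 + (-372 + 2*(-1828))) = (-1845102 + (-1005383819/1297 + 1558091))/(-2372832 + (-372 - 3656)) = (-1845102 + 1015460208/1297)/(-2372832 - 4028) = -1377637086/1297/(-2376860) = -1377637086/1297*(-1/2376860) = 688818543/1541393710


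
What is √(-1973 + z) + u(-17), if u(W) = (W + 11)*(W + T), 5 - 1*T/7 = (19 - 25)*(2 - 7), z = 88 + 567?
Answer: 1152 + I*√1318 ≈ 1152.0 + 36.304*I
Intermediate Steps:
z = 655
T = -175 (T = 35 - 7*(19 - 25)*(2 - 7) = 35 - (-42)*(-5) = 35 - 7*30 = 35 - 210 = -175)
u(W) = (-175 + W)*(11 + W) (u(W) = (W + 11)*(W - 175) = (11 + W)*(-175 + W) = (-175 + W)*(11 + W))
√(-1973 + z) + u(-17) = √(-1973 + 655) + (-1925 + (-17)² - 164*(-17)) = √(-1318) + (-1925 + 289 + 2788) = I*√1318 + 1152 = 1152 + I*√1318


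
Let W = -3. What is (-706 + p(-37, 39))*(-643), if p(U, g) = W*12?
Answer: 477106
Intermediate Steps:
p(U, g) = -36 (p(U, g) = -3*12 = -36)
(-706 + p(-37, 39))*(-643) = (-706 - 36)*(-643) = -742*(-643) = 477106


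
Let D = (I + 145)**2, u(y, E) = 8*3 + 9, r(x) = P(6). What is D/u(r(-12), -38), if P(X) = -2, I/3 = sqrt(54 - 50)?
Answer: 22801/33 ≈ 690.94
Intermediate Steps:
I = 6 (I = 3*sqrt(54 - 50) = 3*sqrt(4) = 3*2 = 6)
r(x) = -2
u(y, E) = 33 (u(y, E) = 24 + 9 = 33)
D = 22801 (D = (6 + 145)**2 = 151**2 = 22801)
D/u(r(-12), -38) = 22801/33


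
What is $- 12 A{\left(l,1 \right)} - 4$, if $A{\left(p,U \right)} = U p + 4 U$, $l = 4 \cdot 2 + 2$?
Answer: $-172$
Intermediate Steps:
$l = 10$ ($l = 8 + 2 = 10$)
$A{\left(p,U \right)} = 4 U + U p$
$- 12 A{\left(l,1 \right)} - 4 = - 12 \cdot 1 \left(4 + 10\right) - 4 = - 12 \cdot 1 \cdot 14 - 4 = \left(-12\right) 14 - 4 = -168 - 4 = -172$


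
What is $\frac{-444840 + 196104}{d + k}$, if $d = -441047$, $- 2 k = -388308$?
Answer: $\frac{248736}{246893} \approx 1.0075$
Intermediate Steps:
$k = 194154$ ($k = \left(- \frac{1}{2}\right) \left(-388308\right) = 194154$)
$\frac{-444840 + 196104}{d + k} = \frac{-444840 + 196104}{-441047 + 194154} = - \frac{248736}{-246893} = \left(-248736\right) \left(- \frac{1}{246893}\right) = \frac{248736}{246893}$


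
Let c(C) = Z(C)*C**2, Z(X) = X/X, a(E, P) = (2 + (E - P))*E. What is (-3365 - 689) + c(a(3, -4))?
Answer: -3325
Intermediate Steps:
a(E, P) = E*(2 + E - P) (a(E, P) = (2 + E - P)*E = E*(2 + E - P))
Z(X) = 1
c(C) = C**2 (c(C) = 1*C**2 = C**2)
(-3365 - 689) + c(a(3, -4)) = (-3365 - 689) + (3*(2 + 3 - 1*(-4)))**2 = -4054 + (3*(2 + 3 + 4))**2 = -4054 + (3*9)**2 = -4054 + 27**2 = -4054 + 729 = -3325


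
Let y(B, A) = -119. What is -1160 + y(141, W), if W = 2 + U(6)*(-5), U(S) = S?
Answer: -1279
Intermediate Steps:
W = -28 (W = 2 + 6*(-5) = 2 - 30 = -28)
-1160 + y(141, W) = -1160 - 119 = -1279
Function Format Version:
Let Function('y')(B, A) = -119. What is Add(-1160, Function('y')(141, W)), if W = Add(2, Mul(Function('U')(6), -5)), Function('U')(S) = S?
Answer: -1279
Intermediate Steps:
W = -28 (W = Add(2, Mul(6, -5)) = Add(2, -30) = -28)
Add(-1160, Function('y')(141, W)) = Add(-1160, -119) = -1279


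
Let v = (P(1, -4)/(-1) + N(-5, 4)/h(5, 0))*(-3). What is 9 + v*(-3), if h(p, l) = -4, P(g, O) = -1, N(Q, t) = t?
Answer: 9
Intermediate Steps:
v = 0 (v = (-1/(-1) + 4/(-4))*(-3) = (-1*(-1) + 4*(-¼))*(-3) = (1 - 1)*(-3) = 0*(-3) = 0)
9 + v*(-3) = 9 + 0*(-3) = 9 + 0 = 9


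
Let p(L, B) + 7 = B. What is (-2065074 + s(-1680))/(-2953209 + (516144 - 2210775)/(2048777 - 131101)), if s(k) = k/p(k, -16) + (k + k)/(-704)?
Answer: 333959462101274/477604942793165 ≈ 0.69924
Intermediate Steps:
p(L, B) = -7 + B
s(k) = -375*k/8096 (s(k) = k/(-7 - 16) + (k + k)/(-704) = k/(-23) + (2*k)*(-1/704) = k*(-1/23) - k/352 = -k/23 - k/352 = -375*k/8096)
(-2065074 + s(-1680))/(-2953209 + (516144 - 2210775)/(2048777 - 131101)) = (-2065074 - 375/8096*(-1680))/(-2953209 + (516144 - 2210775)/(2048777 - 131101)) = (-2065074 + 39375/506)/(-2953209 - 1694631/1917676) = -1044888069/(506*(-2953209 - 1694631*1/1917676)) = -1044888069/(506*(-2953209 - 1694631/1917676)) = -1044888069/(506*(-5663299716915/1917676)) = -1044888069/506*(-1917676/5663299716915) = 333959462101274/477604942793165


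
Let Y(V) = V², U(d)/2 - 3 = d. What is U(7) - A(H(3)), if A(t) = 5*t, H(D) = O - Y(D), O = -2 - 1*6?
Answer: 105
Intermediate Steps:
O = -8 (O = -2 - 6 = -8)
U(d) = 6 + 2*d
H(D) = -8 - D²
U(7) - A(H(3)) = (6 + 2*7) - 5*(-8 - 1*3²) = (6 + 14) - 5*(-8 - 1*9) = 20 - 5*(-8 - 9) = 20 - 5*(-17) = 20 - 1*(-85) = 20 + 85 = 105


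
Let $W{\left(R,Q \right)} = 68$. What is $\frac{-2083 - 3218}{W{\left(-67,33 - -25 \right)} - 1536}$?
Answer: $\frac{5301}{1468} \approx 3.611$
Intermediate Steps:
$\frac{-2083 - 3218}{W{\left(-67,33 - -25 \right)} - 1536} = \frac{-2083 - 3218}{68 - 1536} = - \frac{5301}{-1468} = \left(-5301\right) \left(- \frac{1}{1468}\right) = \frac{5301}{1468}$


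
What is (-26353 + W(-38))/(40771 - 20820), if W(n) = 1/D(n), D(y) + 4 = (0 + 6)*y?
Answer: -6113897/4628632 ≈ -1.3209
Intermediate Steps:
D(y) = -4 + 6*y (D(y) = -4 + (0 + 6)*y = -4 + 6*y)
W(n) = 1/(-4 + 6*n)
(-26353 + W(-38))/(40771 - 20820) = (-26353 + 1/(2*(-2 + 3*(-38))))/(40771 - 20820) = (-26353 + 1/(2*(-2 - 114)))/19951 = (-26353 + (½)/(-116))*(1/19951) = (-26353 + (½)*(-1/116))*(1/19951) = (-26353 - 1/232)*(1/19951) = -6113897/232*1/19951 = -6113897/4628632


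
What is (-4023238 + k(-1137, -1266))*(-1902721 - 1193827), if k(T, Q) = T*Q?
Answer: 8000848336208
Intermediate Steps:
k(T, Q) = Q*T
(-4023238 + k(-1137, -1266))*(-1902721 - 1193827) = (-4023238 - 1266*(-1137))*(-1902721 - 1193827) = (-4023238 + 1439442)*(-3096548) = -2583796*(-3096548) = 8000848336208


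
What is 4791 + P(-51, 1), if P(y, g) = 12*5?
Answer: 4851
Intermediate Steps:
P(y, g) = 60
4791 + P(-51, 1) = 4791 + 60 = 4851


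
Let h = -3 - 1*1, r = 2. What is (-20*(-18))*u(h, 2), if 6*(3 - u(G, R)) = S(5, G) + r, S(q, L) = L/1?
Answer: 1200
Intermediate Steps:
S(q, L) = L (S(q, L) = L*1 = L)
h = -4 (h = -3 - 1 = -4)
u(G, R) = 8/3 - G/6 (u(G, R) = 3 - (G + 2)/6 = 3 - (2 + G)/6 = 3 + (-⅓ - G/6) = 8/3 - G/6)
(-20*(-18))*u(h, 2) = (-20*(-18))*(8/3 - ⅙*(-4)) = 360*(8/3 + ⅔) = 360*(10/3) = 1200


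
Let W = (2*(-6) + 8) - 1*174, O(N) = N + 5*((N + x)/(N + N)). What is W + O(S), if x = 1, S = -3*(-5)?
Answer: -481/3 ≈ -160.33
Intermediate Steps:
S = 15
O(N) = N + 5*(1 + N)/(2*N) (O(N) = N + 5*((N + 1)/(N + N)) = N + 5*((1 + N)/((2*N))) = N + 5*((1 + N)*(1/(2*N))) = N + 5*((1 + N)/(2*N)) = N + 5*(1 + N)/(2*N))
W = -178 (W = (-12 + 8) - 174 = -4 - 174 = -178)
W + O(S) = -178 + (5/2 + 15 + (5/2)/15) = -178 + (5/2 + 15 + (5/2)*(1/15)) = -178 + (5/2 + 15 + ⅙) = -178 + 53/3 = -481/3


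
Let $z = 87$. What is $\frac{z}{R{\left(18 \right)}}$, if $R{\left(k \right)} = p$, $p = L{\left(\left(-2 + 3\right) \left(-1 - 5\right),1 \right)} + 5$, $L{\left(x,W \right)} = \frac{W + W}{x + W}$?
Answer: $\frac{435}{23} \approx 18.913$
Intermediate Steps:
$L{\left(x,W \right)} = \frac{2 W}{W + x}$
$p = \frac{23}{5}$ ($p = 2 \cdot 1 \frac{1}{1 + \left(-2 + 3\right) \left(-1 - 5\right)} + 5 = 2 \cdot 1 \frac{1}{1 + 1 \left(-6\right)} + 5 = 2 \cdot 1 \frac{1}{1 - 6} + 5 = 2 \cdot 1 \frac{1}{-5} + 5 = 2 \cdot 1 \left(- \frac{1}{5}\right) + 5 = - \frac{2}{5} + 5 = \frac{23}{5} \approx 4.6$)
$R{\left(k \right)} = \frac{23}{5}$
$\frac{z}{R{\left(18 \right)}} = \frac{87}{\frac{23}{5}} = 87 \cdot \frac{5}{23} = \frac{435}{23}$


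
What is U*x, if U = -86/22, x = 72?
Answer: -3096/11 ≈ -281.45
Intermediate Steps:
U = -43/11 (U = -86*1/22 = -43/11 ≈ -3.9091)
U*x = -43/11*72 = -3096/11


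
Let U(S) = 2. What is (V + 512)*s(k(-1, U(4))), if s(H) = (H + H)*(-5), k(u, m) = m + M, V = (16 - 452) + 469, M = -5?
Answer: 16350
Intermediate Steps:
V = 33 (V = -436 + 469 = 33)
k(u, m) = -5 + m (k(u, m) = m - 5 = -5 + m)
s(H) = -10*H (s(H) = (2*H)*(-5) = -10*H)
(V + 512)*s(k(-1, U(4))) = (33 + 512)*(-10*(-5 + 2)) = 545*(-10*(-3)) = 545*30 = 16350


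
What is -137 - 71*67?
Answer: -4894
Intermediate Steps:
-137 - 71*67 = -137 - 4757 = -4894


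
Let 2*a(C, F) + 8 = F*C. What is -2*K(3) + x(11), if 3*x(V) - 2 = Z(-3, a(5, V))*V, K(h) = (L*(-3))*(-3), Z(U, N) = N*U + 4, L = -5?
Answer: -919/6 ≈ -153.17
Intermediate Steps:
a(C, F) = -4 + C*F/2 (a(C, F) = -4 + (F*C)/2 = -4 + (C*F)/2 = -4 + C*F/2)
Z(U, N) = 4 + N*U
K(h) = -45 (K(h) = -5*(-3)*(-3) = 15*(-3) = -45)
x(V) = ⅔ + V*(16 - 15*V/2)/3 (x(V) = ⅔ + ((4 + (-4 + (½)*5*V)*(-3))*V)/3 = ⅔ + ((4 + (-4 + 5*V/2)*(-3))*V)/3 = ⅔ + ((4 + (12 - 15*V/2))*V)/3 = ⅔ + ((16 - 15*V/2)*V)/3 = ⅔ + (V*(16 - 15*V/2))/3 = ⅔ + V*(16 - 15*V/2)/3)
-2*K(3) + x(11) = -2*(-45) + (⅔ - ⅙*11*(-32 + 15*11)) = 90 + (⅔ - ⅙*11*(-32 + 165)) = 90 + (⅔ - ⅙*11*133) = 90 + (⅔ - 1463/6) = 90 - 1459/6 = -919/6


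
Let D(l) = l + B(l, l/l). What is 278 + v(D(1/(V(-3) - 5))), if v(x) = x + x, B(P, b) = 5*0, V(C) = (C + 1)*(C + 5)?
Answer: 2500/9 ≈ 277.78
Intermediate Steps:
V(C) = (1 + C)*(5 + C)
B(P, b) = 0
D(l) = l (D(l) = l + 0 = l)
v(x) = 2*x
278 + v(D(1/(V(-3) - 5))) = 278 + 2/((5 + (-3)² + 6*(-3)) - 5) = 278 + 2/((5 + 9 - 18) - 5) = 278 + 2/(-4 - 5) = 278 + 2/(-9) = 278 + 2*(-⅑) = 278 - 2/9 = 2500/9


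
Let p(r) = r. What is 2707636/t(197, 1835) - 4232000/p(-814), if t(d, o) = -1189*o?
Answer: 4615618532148/887998705 ≈ 5197.8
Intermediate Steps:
2707636/t(197, 1835) - 4232000/p(-814) = 2707636/((-1189*1835)) - 4232000/(-814) = 2707636/(-2181815) - 4232000*(-1/814) = 2707636*(-1/2181815) + 2116000/407 = -2707636/2181815 + 2116000/407 = 4615618532148/887998705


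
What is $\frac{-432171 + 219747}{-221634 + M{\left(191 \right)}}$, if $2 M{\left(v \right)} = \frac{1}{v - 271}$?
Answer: $\frac{33987840}{35461441} \approx 0.95844$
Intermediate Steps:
$M{\left(v \right)} = \frac{1}{2 \left(-271 + v\right)}$ ($M{\left(v \right)} = \frac{1}{2 \left(v - 271\right)} = \frac{1}{2 \left(-271 + v\right)}$)
$\frac{-432171 + 219747}{-221634 + M{\left(191 \right)}} = \frac{-432171 + 219747}{-221634 + \frac{1}{2 \left(-271 + 191\right)}} = - \frac{212424}{-221634 + \frac{1}{2 \left(-80\right)}} = - \frac{212424}{-221634 + \frac{1}{2} \left(- \frac{1}{80}\right)} = - \frac{212424}{-221634 - \frac{1}{160}} = - \frac{212424}{- \frac{35461441}{160}} = \left(-212424\right) \left(- \frac{160}{35461441}\right) = \frac{33987840}{35461441}$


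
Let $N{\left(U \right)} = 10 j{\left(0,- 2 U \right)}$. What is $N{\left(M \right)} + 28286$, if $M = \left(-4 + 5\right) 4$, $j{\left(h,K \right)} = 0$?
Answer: $28286$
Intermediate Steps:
$M = 4$ ($M = 1 \cdot 4 = 4$)
$N{\left(U \right)} = 0$ ($N{\left(U \right)} = 10 \cdot 0 = 0$)
$N{\left(M \right)} + 28286 = 0 + 28286 = 28286$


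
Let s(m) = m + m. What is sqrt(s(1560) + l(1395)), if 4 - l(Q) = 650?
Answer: sqrt(2474) ≈ 49.739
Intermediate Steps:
s(m) = 2*m
l(Q) = -646 (l(Q) = 4 - 1*650 = 4 - 650 = -646)
sqrt(s(1560) + l(1395)) = sqrt(2*1560 - 646) = sqrt(3120 - 646) = sqrt(2474)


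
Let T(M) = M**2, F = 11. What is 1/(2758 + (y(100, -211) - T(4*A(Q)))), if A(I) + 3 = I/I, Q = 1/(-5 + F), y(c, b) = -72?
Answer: 1/2622 ≈ 0.00038139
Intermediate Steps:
Q = 1/6 (Q = 1/(-5 + 11) = 1/6 ≈ 0.16667)
A(I) = -2 (A(I) = -3 + I/I = -3 + 1 = -2)
1/(2758 + (y(100, -211) - T(4*A(Q)))) = 1/(2758 + (-72 - (4*(-2))**2)) = 1/(2758 + (-72 - 1*(-8)**2)) = 1/(2758 + (-72 - 1*64)) = 1/(2758 + (-72 - 64)) = 1/(2758 - 136) = 1/2622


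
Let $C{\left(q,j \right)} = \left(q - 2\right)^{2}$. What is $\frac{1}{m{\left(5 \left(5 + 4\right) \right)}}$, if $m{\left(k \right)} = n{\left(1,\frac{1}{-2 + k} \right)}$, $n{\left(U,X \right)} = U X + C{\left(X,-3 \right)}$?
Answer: $\frac{1849}{7268} \approx 0.2544$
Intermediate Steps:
$C{\left(q,j \right)} = \left(-2 + q\right)^{2}$
$n{\left(U,X \right)} = \left(-2 + X\right)^{2} + U X$ ($n{\left(U,X \right)} = U X + \left(-2 + X\right)^{2} = \left(-2 + X\right)^{2} + U X$)
$m{\left(k \right)} = \frac{1}{-2 + k} + \left(-2 + \frac{1}{-2 + k}\right)^{2}$ ($m{\left(k \right)} = \left(-2 + \frac{1}{-2 + k}\right)^{2} + 1 \frac{1}{-2 + k} = \left(-2 + \frac{1}{-2 + k}\right)^{2} + \frac{1}{-2 + k} = \frac{1}{-2 + k} + \left(-2 + \frac{1}{-2 + k}\right)^{2}$)
$\frac{1}{m{\left(5 \left(5 + 4\right) \right)}} = \frac{1}{\frac{1}{\left(-2 + 5 \left(5 + 4\right)\right)^{2}} \left(-2 + 5 \left(5 + 4\right) + \left(-5 + 2 \cdot 5 \left(5 + 4\right)\right)^{2}\right)} = \frac{1}{\frac{1}{\left(-2 + 5 \cdot 9\right)^{2}} \left(-2 + 5 \cdot 9 + \left(-5 + 2 \cdot 5 \cdot 9\right)^{2}\right)} = \frac{1}{\frac{1}{\left(-2 + 45\right)^{2}} \left(-2 + 45 + \left(-5 + 2 \cdot 45\right)^{2}\right)} = \frac{1}{\frac{1}{1849} \left(-2 + 45 + \left(-5 + 90\right)^{2}\right)} = \frac{1}{\frac{1}{1849} \left(-2 + 45 + 85^{2}\right)} = \frac{1}{\frac{1}{1849} \left(-2 + 45 + 7225\right)} = \frac{1}{\frac{1}{1849} \cdot 7268} = \frac{1}{\frac{7268}{1849}} = \frac{1849}{7268}$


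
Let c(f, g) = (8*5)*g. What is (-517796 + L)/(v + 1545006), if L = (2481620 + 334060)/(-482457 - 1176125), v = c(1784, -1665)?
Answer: -214702485238/613014395073 ≈ -0.35024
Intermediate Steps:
c(f, g) = 40*g
v = -66600 (v = 40*(-1665) = -66600)
L = -1407840/829291 (L = 2815680/(-1658582) = 2815680*(-1/1658582) = -1407840/829291 ≈ -1.6976)
(-517796 + L)/(v + 1545006) = (-517796 - 1407840/829291)/(-66600 + 1545006) = -429404970476/829291/1478406 = -429404970476/829291*1/1478406 = -214702485238/613014395073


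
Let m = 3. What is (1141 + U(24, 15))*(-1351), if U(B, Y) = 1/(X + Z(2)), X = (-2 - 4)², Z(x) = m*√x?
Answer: -109448563/71 + 1351*√2/426 ≈ -1.5415e+6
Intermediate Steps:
Z(x) = 3*√x
X = 36 (X = (-6)² = 36)
U(B, Y) = 1/(36 + 3*√2)
(1141 + U(24, 15))*(-1351) = (1141 + (2/71 - √2/426))*(-1351) = (81013/71 - √2/426)*(-1351) = -109448563/71 + 1351*√2/426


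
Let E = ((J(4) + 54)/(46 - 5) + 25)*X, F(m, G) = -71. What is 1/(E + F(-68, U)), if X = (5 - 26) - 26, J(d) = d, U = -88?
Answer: -41/53812 ≈ -0.00076191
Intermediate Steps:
X = -47 (X = -21 - 26 = -47)
E = -50901/41 (E = ((4 + 54)/(46 - 5) + 25)*(-47) = (58/41 + 25)*(-47) = (1083/41)*(-47) = -50901/41 ≈ -1241.5)
1/(E + F(-68, U)) = 1/(-50901/41 - 71) = 1/(-53812/41) = -41/53812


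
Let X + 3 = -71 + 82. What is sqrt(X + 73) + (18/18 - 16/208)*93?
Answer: 1233/13 ≈ 94.846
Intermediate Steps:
X = 8 (X = -3 + (-71 + 82) = -3 + 11 = 8)
sqrt(X + 73) + (18/18 - 16/208)*93 = sqrt(8 + 73) + (18/18 - 16/208)*93 = sqrt(81) + (18*(1/18) - 16*1/208)*93 = 9 + (1 - 1/13)*93 = 9 + (12/13)*93 = 9 + 1116/13 = 1233/13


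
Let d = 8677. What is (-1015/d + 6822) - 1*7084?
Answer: -2274389/8677 ≈ -262.12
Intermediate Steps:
(-1015/d + 6822) - 1*7084 = (-1015/8677 + 6822) - 1*7084 = (-1015*1/8677 + 6822) - 7084 = (-1015/8677 + 6822) - 7084 = 59193479/8677 - 7084 = -2274389/8677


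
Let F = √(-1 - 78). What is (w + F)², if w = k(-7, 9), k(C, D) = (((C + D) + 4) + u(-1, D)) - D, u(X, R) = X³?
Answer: (-4 + I*√79)² ≈ -63.0 - 71.106*I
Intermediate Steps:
k(C, D) = 3 + C (k(C, D) = (((C + D) + 4) + (-1)³) - D = ((4 + C + D) - 1) - D = (3 + C + D) - D = 3 + C)
F = I*√79 (F = √(-79) = I*√79 ≈ 8.8882*I)
w = -4 (w = 3 - 7 = -4)
(w + F)² = (-4 + I*√79)²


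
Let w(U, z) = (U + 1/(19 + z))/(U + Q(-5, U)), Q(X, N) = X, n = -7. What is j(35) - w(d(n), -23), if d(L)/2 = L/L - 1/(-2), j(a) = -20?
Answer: -149/8 ≈ -18.625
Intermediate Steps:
d(L) = 3 (d(L) = 2*(L/L - 1/(-2)) = 2*(1 - 1*(-½)) = 2*(1 + ½) = 2*(3/2) = 3)
w(U, z) = (U + 1/(19 + z))/(-5 + U) (w(U, z) = (U + 1/(19 + z))/(U - 5) = (U + 1/(19 + z))/(-5 + U))
j(35) - w(d(n), -23) = -20 - (1 + 19*3 + 3*(-23))/(-95 - 5*(-23) + 19*3 + 3*(-23)) = -20 - (1 + 57 - 69)/(-95 + 115 + 57 - 69) = -20 - (-11)/8 = -20 - 1*(-11/8) = -20 + 11/8 = -149/8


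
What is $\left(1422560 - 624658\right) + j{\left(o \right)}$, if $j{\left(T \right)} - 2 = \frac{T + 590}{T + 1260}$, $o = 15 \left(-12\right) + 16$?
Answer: $\frac{437251605}{548} \approx 7.979 \cdot 10^{5}$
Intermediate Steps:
$o = -164$ ($o = -180 + 16 = -164$)
$j{\left(T \right)} = 2 + \frac{590 + T}{1260 + T}$ ($j{\left(T \right)} = 2 + \frac{T + 590}{T + 1260} = 2 + \frac{590 + T}{1260 + T}$)
$\left(1422560 - 624658\right) + j{\left(o \right)} = \left(1422560 - 624658\right) + \frac{3110 + 3 \left(-164\right)}{1260 - 164} = 797902 + \frac{3110 - 492}{1096} = 797902 + \frac{1}{1096} \cdot 2618 = 797902 + \frac{1309}{548} = \frac{437251605}{548}$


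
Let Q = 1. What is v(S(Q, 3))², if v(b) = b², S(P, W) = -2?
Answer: 16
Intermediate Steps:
v(S(Q, 3))² = ((-2)²)² = 4² = 16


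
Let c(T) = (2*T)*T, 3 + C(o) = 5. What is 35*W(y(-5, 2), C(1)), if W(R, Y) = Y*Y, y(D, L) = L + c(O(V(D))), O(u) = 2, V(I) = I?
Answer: 140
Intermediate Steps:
C(o) = 2 (C(o) = -3 + 5 = 2)
c(T) = 2*T²
y(D, L) = 8 + L (y(D, L) = L + 2*2² = L + 2*4 = L + 8 = 8 + L)
W(R, Y) = Y²
35*W(y(-5, 2), C(1)) = 35*2² = 35*4 = 140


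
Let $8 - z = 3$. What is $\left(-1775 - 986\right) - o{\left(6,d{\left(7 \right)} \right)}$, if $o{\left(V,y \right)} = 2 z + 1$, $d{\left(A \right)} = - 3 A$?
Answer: $-2772$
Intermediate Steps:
$z = 5$ ($z = 8 - 3 = 5$)
$o{\left(V,y \right)} = 11$ ($o{\left(V,y \right)} = 2 \cdot 5 + 1 = 10 + 1 = 11$)
$\left(-1775 - 986\right) - o{\left(6,d{\left(7 \right)} \right)} = \left(-1775 - 986\right) - 11 = -2761 - 11 = -2772$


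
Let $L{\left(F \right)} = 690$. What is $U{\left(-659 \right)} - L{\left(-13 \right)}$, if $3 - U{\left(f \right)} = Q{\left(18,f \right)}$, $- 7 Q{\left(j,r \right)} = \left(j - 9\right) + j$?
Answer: $- \frac{4782}{7} \approx -683.14$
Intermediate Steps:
$Q{\left(j,r \right)} = \frac{9}{7} - \frac{2 j}{7}$ ($Q{\left(j,r \right)} = - \frac{\left(j - 9\right) + j}{7} = - \frac{\left(-9 + j\right) + j}{7} = - \frac{-9 + 2 j}{7} = \frac{9}{7} - \frac{2 j}{7}$)
$U{\left(f \right)} = \frac{48}{7}$ ($U{\left(f \right)} = 3 - \left(\frac{9}{7} - \frac{36}{7}\right) = 3 - - \frac{27}{7} = 3 + \frac{27}{7} = \frac{48}{7}$)
$U{\left(-659 \right)} - L{\left(-13 \right)} = \frac{48}{7} - 690 = - \frac{4782}{7}$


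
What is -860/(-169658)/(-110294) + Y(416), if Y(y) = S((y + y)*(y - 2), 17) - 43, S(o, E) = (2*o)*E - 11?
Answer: 54785650306138399/4678064863 ≈ 1.1711e+7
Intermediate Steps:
S(o, E) = -11 + 2*E*o (S(o, E) = 2*E*o - 11 = -11 + 2*E*o)
Y(y) = -54 + 68*y*(-2 + y) (Y(y) = (-11 + 2*17*((y + y)*(y - 2))) - 43 = (-11 + 2*17*((2*y)*(-2 + y))) - 43 = (-11 + 2*17*(2*y*(-2 + y))) - 43 = (-11 + 68*y*(-2 + y)) - 43 = -54 + 68*y*(-2 + y))
-860/(-169658)/(-110294) + Y(416) = -860/(-169658)/(-110294) + (-54 + 68*416*(-2 + 416)) = -860*(-1/169658)*(-1/110294) + (-54 + 68*416*414) = (430/84829)*(-1/110294) + (-54 + 11711232) = -215/4678064863 + 11711178 = 54785650306138399/4678064863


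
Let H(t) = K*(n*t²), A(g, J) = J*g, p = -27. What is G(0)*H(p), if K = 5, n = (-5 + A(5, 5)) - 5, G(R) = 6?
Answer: 328050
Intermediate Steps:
n = 15 (n = (-5 + 5*5) - 5 = (-5 + 25) - 5 = 20 - 5 = 15)
H(t) = 75*t² (H(t) = 5*(15*t²) = 75*t²)
G(0)*H(p) = 6*(75*(-27)²) = 6*(75*729) = 6*54675 = 328050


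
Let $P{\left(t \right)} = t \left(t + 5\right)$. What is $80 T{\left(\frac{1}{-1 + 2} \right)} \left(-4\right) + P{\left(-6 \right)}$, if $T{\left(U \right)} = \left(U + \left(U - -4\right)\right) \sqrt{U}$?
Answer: $-1914$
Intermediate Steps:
$T{\left(U \right)} = \sqrt{U} \left(4 + 2 U\right)$ ($T{\left(U \right)} = \left(U + \left(U + 4\right)\right) \sqrt{U} = \left(U + \left(4 + U\right)\right) \sqrt{U} = \left(4 + 2 U\right) \sqrt{U} = \sqrt{U} \left(4 + 2 U\right)$)
$P{\left(t \right)} = t \left(5 + t\right)$
$80 T{\left(\frac{1}{-1 + 2} \right)} \left(-4\right) + P{\left(-6 \right)} = 80 \cdot 2 \sqrt{\frac{1}{-1 + 2}} \left(2 + \frac{1}{-1 + 2}\right) \left(-4\right) - 6 \left(5 - 6\right) = 80 \cdot 2 \sqrt{1^{-1}} \left(2 + 1^{-1}\right) \left(-4\right) - -6 = 80 \cdot 2 \sqrt{1} \left(2 + 1\right) \left(-4\right) + 6 = 80 \cdot 2 \cdot 1 \cdot 3 \left(-4\right) + 6 = 80 \cdot 6 \left(-4\right) + 6 = 80 \left(-24\right) + 6 = -1920 + 6 = -1914$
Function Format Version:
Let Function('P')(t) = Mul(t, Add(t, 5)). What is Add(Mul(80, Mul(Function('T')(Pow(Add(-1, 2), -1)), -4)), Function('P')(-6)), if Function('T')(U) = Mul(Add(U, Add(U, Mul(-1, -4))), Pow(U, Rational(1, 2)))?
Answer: -1914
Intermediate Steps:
Function('T')(U) = Mul(Pow(U, Rational(1, 2)), Add(4, Mul(2, U))) (Function('T')(U) = Mul(Add(U, Add(U, 4)), Pow(U, Rational(1, 2))) = Mul(Add(U, Add(4, U)), Pow(U, Rational(1, 2))) = Mul(Add(4, Mul(2, U)), Pow(U, Rational(1, 2))) = Mul(Pow(U, Rational(1, 2)), Add(4, Mul(2, U))))
Function('P')(t) = Mul(t, Add(5, t))
Add(Mul(80, Mul(Function('T')(Pow(Add(-1, 2), -1)), -4)), Function('P')(-6)) = Add(Mul(80, Mul(Mul(2, Pow(Pow(Add(-1, 2), -1), Rational(1, 2)), Add(2, Pow(Add(-1, 2), -1))), -4)), Mul(-6, Add(5, -6))) = Add(Mul(80, Mul(Mul(2, Pow(Pow(1, -1), Rational(1, 2)), Add(2, Pow(1, -1))), -4)), Mul(-6, -1)) = Add(Mul(80, Mul(Mul(2, Pow(1, Rational(1, 2)), Add(2, 1)), -4)), 6) = Add(Mul(80, Mul(Mul(2, 1, 3), -4)), 6) = Add(Mul(80, Mul(6, -4)), 6) = Add(Mul(80, -24), 6) = Add(-1920, 6) = -1914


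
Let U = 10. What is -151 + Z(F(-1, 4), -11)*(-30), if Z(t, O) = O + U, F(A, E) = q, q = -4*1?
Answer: -121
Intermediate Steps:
q = -4
F(A, E) = -4
Z(t, O) = 10 + O (Z(t, O) = O + 10 = 10 + O)
-151 + Z(F(-1, 4), -11)*(-30) = -151 + (10 - 11)*(-30) = -151 - 1*(-30) = -151 + 30 = -121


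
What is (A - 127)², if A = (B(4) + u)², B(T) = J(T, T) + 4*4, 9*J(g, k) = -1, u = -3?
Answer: 10042561/6561 ≈ 1530.6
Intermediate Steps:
J(g, k) = -⅑ (J(g, k) = (⅑)*(-1) = -⅑)
B(T) = 143/9 (B(T) = -⅑ + 4*4 = -⅑ + 16 = 143/9)
A = 13456/81 (A = (143/9 - 3)² = (116/9)² = 13456/81 ≈ 166.12)
(A - 127)² = (13456/81 - 127)² = (3169/81)² = 10042561/6561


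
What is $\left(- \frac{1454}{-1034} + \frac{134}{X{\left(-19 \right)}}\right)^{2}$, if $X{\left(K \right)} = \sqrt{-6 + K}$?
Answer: $\frac{\left(3635 - 69278 i\right)^{2}}{6682225} \approx -716.26 - 75.372 i$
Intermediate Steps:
$\left(- \frac{1454}{-1034} + \frac{134}{X{\left(-19 \right)}}\right)^{2} = \left(- \frac{1454}{-1034} + \frac{134}{\sqrt{-6 - 19}}\right)^{2} = \left(\left(-1454\right) \left(- \frac{1}{1034}\right) + \frac{134}{\sqrt{-25}}\right)^{2} = \left(\frac{727}{517} + \frac{134}{5 i}\right)^{2} = \left(\frac{727}{517} + 134 \left(- \frac{i}{5}\right)\right)^{2} = \left(\frac{727}{517} - \frac{134 i}{5}\right)^{2}$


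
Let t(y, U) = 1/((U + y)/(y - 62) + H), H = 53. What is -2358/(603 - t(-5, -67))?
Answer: -4271517/1092301 ≈ -3.9106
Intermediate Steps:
t(y, U) = 1/(53 + (U + y)/(-62 + y)) (t(y, U) = 1/((U + y)/(y - 62) + 53) = 1/((U + y)/(-62 + y) + 53) = 1/(53 + (U + y)/(-62 + y)))
-2358/(603 - t(-5, -67)) = -2358/(603 - (-62 - 5)/(-3286 - 67 + 54*(-5))) = -2358/(603 - (-67)/(-3286 - 67 - 270)) = -2358/(603 - (-67)/(-3623)) = -2358/(603 - (-1)*(-67)/3623) = -2358/(603 - 1*67/3623) = -2358/(603 - 67/3623) = -2358/2184602/3623 = -2358*3623/2184602 = -4271517/1092301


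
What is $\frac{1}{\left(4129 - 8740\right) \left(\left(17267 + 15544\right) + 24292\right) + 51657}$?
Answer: $- \frac{1}{263250276} \approx -3.7987 \cdot 10^{-9}$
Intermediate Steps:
$\frac{1}{\left(4129 - 8740\right) \left(\left(17267 + 15544\right) + 24292\right) + 51657} = \frac{1}{- 4611 \left(32811 + 24292\right) + 51657} = \frac{1}{\left(-4611\right) 57103 + 51657} = \frac{1}{-263301933 + 51657} = \frac{1}{-263250276} = - \frac{1}{263250276}$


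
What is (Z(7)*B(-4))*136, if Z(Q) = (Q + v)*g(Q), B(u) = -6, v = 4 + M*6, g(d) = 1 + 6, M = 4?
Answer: -199920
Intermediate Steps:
g(d) = 7
v = 28 (v = 4 + 4*6 = 4 + 24 = 28)
Z(Q) = 196 + 7*Q (Z(Q) = (Q + 28)*7 = (28 + Q)*7 = 196 + 7*Q)
(Z(7)*B(-4))*136 = ((196 + 7*7)*(-6))*136 = ((196 + 49)*(-6))*136 = (245*(-6))*136 = -1470*136 = -199920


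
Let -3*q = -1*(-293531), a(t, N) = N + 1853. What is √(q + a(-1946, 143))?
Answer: I*√862629/3 ≈ 309.59*I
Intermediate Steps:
a(t, N) = 1853 + N
q = -293531/3 (q = -(-1)*(-293531)/3 = -⅓*293531 = -293531/3 ≈ -97844.)
√(q + a(-1946, 143)) = √(-293531/3 + (1853 + 143)) = √(-293531/3 + 1996) = √(-287543/3) = I*√862629/3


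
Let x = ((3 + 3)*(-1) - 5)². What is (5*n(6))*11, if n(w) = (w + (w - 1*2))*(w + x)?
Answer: 69850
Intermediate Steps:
x = 121 (x = (6*(-1) - 5)² = (-6 - 5)² = (-11)² = 121)
n(w) = (-2 + 2*w)*(121 + w) (n(w) = (w + (w - 1*2))*(w + 121) = (w + (w - 2))*(121 + w) = (w + (-2 + w))*(121 + w) = (-2 + 2*w)*(121 + w))
(5*n(6))*11 = (5*(-242 + 2*6² + 240*6))*11 = (5*(-242 + 2*36 + 1440))*11 = (5*(-242 + 72 + 1440))*11 = (5*1270)*11 = 6350*11 = 69850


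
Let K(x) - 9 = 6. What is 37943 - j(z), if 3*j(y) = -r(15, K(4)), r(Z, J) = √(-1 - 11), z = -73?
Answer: 37943 + 2*I*√3/3 ≈ 37943.0 + 1.1547*I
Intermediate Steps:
K(x) = 15 (K(x) = 9 + 6 = 15)
r(Z, J) = 2*I*√3 (r(Z, J) = √(-12) = 2*I*√3)
j(y) = -2*I*√3/3 (j(y) = (-2*I*√3)/3 = -2*I*√3/3)
37943 - j(z) = 37943 - (-2)*I*√3/3 = 37943 + 2*I*√3/3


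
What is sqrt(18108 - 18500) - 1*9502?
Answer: -9502 + 14*I*sqrt(2) ≈ -9502.0 + 19.799*I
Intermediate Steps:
sqrt(18108 - 18500) - 1*9502 = sqrt(-392) - 9502 = 14*I*sqrt(2) - 9502 = -9502 + 14*I*sqrt(2)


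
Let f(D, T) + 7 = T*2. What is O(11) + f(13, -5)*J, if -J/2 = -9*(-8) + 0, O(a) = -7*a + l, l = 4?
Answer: 2375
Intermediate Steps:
f(D, T) = -7 + 2*T (f(D, T) = -7 + T*2 = -7 + 2*T)
O(a) = 4 - 7*a (O(a) = -7*a + 4 = 4 - 7*a)
J = -144 (J = -2*(-9*(-8) + 0) = -2*(72 + 0) = -2*72 = -144)
O(11) + f(13, -5)*J = (4 - 7*11) + (-7 + 2*(-5))*(-144) = (4 - 77) + (-7 - 10)*(-144) = -73 - 17*(-144) = -73 + 2448 = 2375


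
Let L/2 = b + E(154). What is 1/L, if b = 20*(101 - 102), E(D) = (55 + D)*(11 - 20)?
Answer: -1/3802 ≈ -0.00026302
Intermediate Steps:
E(D) = -495 - 9*D (E(D) = (55 + D)*(-9) = -495 - 9*D)
b = -20 (b = 20*(-1) = -20)
L = -3802 (L = 2*(-20 + (-495 - 9*154)) = 2*(-20 + (-495 - 1386)) = 2*(-20 - 1881) = 2*(-1901) = -3802)
1/L = 1/(-3802) = -1/3802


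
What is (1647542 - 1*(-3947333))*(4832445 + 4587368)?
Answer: 52702676258375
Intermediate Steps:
(1647542 - 1*(-3947333))*(4832445 + 4587368) = (1647542 + 3947333)*9419813 = 5594875*9419813 = 52702676258375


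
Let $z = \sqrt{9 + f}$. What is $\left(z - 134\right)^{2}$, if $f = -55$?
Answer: $\left(134 - i \sqrt{46}\right)^{2} \approx 17910.0 - 1817.7 i$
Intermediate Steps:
$z = i \sqrt{46}$ ($z = \sqrt{9 - 55} = \sqrt{-46} = i \sqrt{46} \approx 6.7823 i$)
$\left(z - 134\right)^{2} = \left(i \sqrt{46} - 134\right)^{2} = \left(-134 + i \sqrt{46}\right)^{2}$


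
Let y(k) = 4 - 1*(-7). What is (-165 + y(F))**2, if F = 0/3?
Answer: 23716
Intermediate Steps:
F = 0 (F = 0*(1/3) = 0)
y(k) = 11 (y(k) = 4 + 7 = 11)
(-165 + y(F))**2 = (-165 + 11)**2 = (-154)**2 = 23716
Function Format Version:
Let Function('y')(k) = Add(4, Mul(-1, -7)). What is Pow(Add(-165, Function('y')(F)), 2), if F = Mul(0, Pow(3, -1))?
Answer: 23716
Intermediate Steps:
F = 0 (F = Mul(0, Rational(1, 3)) = 0)
Function('y')(k) = 11 (Function('y')(k) = Add(4, 7) = 11)
Pow(Add(-165, Function('y')(F)), 2) = Pow(Add(-165, 11), 2) = Pow(-154, 2) = 23716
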